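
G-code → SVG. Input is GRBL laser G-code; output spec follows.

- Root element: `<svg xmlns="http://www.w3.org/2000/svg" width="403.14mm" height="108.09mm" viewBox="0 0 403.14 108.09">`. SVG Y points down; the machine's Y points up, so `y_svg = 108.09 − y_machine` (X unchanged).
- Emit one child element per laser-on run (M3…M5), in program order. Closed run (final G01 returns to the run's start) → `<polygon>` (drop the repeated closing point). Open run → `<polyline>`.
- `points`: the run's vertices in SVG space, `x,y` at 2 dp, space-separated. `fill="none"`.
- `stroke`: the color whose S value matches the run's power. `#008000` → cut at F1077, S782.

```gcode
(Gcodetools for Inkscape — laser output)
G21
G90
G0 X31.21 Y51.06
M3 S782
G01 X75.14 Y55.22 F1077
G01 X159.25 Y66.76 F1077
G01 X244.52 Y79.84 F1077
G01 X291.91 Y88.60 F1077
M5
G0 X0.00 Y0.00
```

y_svg = 108.09 − y_m. Every run uses S782, so all elements get stroke `#008000` (cut).

[1] open run; points: 31.21,57.03 75.14,52.87 159.25,41.33 244.52,28.25 291.91,19.49

<svg xmlns="http://www.w3.org/2000/svg" width="403.14mm" height="108.09mm" viewBox="0 0 403.14 108.09">
  <polyline points="31.21,57.03 75.14,52.87 159.25,41.33 244.52,28.25 291.91,19.49" fill="none" stroke="#008000"/>
</svg>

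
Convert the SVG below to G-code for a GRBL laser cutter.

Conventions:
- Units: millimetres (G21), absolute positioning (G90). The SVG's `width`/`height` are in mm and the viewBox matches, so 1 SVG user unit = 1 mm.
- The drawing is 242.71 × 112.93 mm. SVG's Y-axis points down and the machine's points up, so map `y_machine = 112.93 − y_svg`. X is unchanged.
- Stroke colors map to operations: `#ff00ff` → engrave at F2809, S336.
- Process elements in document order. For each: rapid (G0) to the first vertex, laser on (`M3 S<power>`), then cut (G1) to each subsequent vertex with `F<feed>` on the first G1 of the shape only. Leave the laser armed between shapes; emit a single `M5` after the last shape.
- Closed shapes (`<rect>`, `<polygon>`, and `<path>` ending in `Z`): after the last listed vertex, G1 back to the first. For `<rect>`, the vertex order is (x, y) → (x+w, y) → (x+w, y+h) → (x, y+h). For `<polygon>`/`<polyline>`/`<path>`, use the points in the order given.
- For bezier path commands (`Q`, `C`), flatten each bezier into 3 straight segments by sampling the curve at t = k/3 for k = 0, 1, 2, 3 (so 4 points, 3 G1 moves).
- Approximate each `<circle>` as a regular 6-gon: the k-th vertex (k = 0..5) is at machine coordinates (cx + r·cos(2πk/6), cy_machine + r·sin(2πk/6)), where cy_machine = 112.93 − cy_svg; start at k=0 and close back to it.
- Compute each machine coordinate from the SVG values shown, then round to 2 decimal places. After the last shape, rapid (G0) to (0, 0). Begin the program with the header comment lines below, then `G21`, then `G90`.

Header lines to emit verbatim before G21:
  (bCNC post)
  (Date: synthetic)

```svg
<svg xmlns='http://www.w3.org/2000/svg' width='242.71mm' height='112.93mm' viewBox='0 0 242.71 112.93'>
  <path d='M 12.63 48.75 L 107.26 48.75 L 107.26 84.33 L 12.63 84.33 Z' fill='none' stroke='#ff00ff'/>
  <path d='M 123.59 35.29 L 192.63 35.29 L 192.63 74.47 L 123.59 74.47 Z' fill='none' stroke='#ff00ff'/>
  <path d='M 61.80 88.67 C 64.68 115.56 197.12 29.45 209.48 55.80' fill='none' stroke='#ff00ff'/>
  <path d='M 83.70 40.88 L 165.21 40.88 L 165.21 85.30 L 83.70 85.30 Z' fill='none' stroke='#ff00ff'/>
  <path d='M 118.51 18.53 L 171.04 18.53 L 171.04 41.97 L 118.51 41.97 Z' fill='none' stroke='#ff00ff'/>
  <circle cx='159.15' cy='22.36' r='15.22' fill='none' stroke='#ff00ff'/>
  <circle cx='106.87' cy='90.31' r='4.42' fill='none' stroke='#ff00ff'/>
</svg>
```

viewBox `0 0 242.71 112.93` with mm width/height → 1 unit = 1 mm. Flip: y_m = 112.93 − y_svg.

**Shape 1** — `<path>` rectangle, stroke `#ff00ff` → engrave (S336, F2809). Machine vertices: (12.63,64.18) → (107.26,64.18) → (107.26,28.60) → (12.63,28.60) → (12.63,64.18). Closed: final G1 returns to the first vertex.

**Shape 2** — `<path>` rectangle, stroke `#ff00ff` → engrave (S336, F2809). Machine vertices: (123.59,77.64) → (192.63,77.64) → (192.63,38.46) → (123.59,38.46) → (123.59,77.64). Closed: final G1 returns to the first vertex.

**Shape 3** — `<path>` cubic bezier, stroke `#ff00ff` → engrave (S336, F2809). Control points (SVG): P0=(61.80,88.67), P1=(64.68,115.56), P2=(197.12,29.45), P3=(209.48,55.80); sampled at t=k/3. Machine vertices: (61.80,24.26) → (98.62,26.69) → (166.34,54.34) → (209.48,57.13). Open path.

**Shape 4** — `<path>` rectangle, stroke `#ff00ff` → engrave (S336, F2809). Machine vertices: (83.70,72.05) → (165.21,72.05) → (165.21,27.63) → (83.70,27.63) → (83.70,72.05). Closed: final G1 returns to the first vertex.

**Shape 5** — `<path>` rectangle, stroke `#ff00ff` → engrave (S336, F2809). Machine vertices: (118.51,94.40) → (171.04,94.40) → (171.04,70.96) → (118.51,70.96) → (118.51,94.40). Closed: final G1 returns to the first vertex.

**Shape 6** — `<circle>` circle, stroke `#ff00ff` → engrave (S336, F2809). Machine vertices: (174.37,90.57) → (166.76,103.75) → (151.54,103.75) → (143.93,90.57) → (151.54,77.39) → (166.76,77.39) → (174.37,90.57). Closed: final G1 returns to the first vertex.

**Shape 7** — `<circle>` circle, stroke `#ff00ff` → engrave (S336, F2809). Machine vertices: (111.29,22.62) → (109.08,26.45) → (104.66,26.45) → (102.45,22.62) → (104.66,18.79) → (109.08,18.79) → (111.29,22.62). Closed: final G1 returns to the first vertex.

(bCNC post)
(Date: synthetic)
G21
G90
G0 X12.63 Y64.18
M3 S336
G1 X107.26 Y64.18 F2809
G1 X107.26 Y28.60
G1 X12.63 Y28.60
G1 X12.63 Y64.18
G0 X123.59 Y77.64
M3 S336
G1 X192.63 Y77.64 F2809
G1 X192.63 Y38.46
G1 X123.59 Y38.46
G1 X123.59 Y77.64
G0 X61.80 Y24.26
M3 S336
G1 X98.62 Y26.69 F2809
G1 X166.34 Y54.34
G1 X209.48 Y57.13
G0 X83.70 Y72.05
M3 S336
G1 X165.21 Y72.05 F2809
G1 X165.21 Y27.63
G1 X83.70 Y27.63
G1 X83.70 Y72.05
G0 X118.51 Y94.40
M3 S336
G1 X171.04 Y94.40 F2809
G1 X171.04 Y70.96
G1 X118.51 Y70.96
G1 X118.51 Y94.40
G0 X174.37 Y90.57
M3 S336
G1 X166.76 Y103.75 F2809
G1 X151.54 Y103.75
G1 X143.93 Y90.57
G1 X151.54 Y77.39
G1 X166.76 Y77.39
G1 X174.37 Y90.57
G0 X111.29 Y22.62
M3 S336
G1 X109.08 Y26.45 F2809
G1 X104.66 Y26.45
G1 X102.45 Y22.62
G1 X104.66 Y18.79
G1 X109.08 Y18.79
G1 X111.29 Y22.62
M5
G0 X0.00 Y0.00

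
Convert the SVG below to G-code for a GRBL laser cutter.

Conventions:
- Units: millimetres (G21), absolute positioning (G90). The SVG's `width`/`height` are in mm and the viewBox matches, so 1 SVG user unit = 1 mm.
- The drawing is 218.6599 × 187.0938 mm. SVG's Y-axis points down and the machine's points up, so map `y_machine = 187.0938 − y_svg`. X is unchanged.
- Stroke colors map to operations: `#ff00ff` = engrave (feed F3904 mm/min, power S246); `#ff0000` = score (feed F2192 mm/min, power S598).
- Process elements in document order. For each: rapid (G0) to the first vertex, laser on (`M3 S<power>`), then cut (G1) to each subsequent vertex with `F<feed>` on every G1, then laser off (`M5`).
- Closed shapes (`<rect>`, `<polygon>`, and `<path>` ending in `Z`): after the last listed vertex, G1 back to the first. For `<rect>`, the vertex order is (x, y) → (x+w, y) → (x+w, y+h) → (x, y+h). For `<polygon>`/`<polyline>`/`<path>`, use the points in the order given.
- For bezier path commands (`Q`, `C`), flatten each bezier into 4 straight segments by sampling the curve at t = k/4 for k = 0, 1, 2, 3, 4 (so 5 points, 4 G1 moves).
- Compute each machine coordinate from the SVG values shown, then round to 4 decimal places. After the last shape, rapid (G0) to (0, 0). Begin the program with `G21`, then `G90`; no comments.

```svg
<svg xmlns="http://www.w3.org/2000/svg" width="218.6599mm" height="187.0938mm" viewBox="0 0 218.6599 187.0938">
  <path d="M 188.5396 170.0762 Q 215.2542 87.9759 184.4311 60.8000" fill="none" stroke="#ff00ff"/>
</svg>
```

G21
G90
G0 X188.5396 Y17.0176
M3 S246
G1 X198.3008 Y54.6350 F3904
G1 X200.8698 Y85.3868 F3904
G1 X196.2465 Y109.2731 F3904
G1 X184.4311 Y126.2938 F3904
M5
G0 X0.0000 Y0.0000

1 u = 1 mm; y_m = 187.0938 − y.

[1] `<path>` quadratic bezier, #ff00ff→engrave S246 F3904: (188.5396,17.0176) → (198.3008,54.6350) → (200.8698,85.3868) → (196.2465,109.2731) → (184.4311,126.2938)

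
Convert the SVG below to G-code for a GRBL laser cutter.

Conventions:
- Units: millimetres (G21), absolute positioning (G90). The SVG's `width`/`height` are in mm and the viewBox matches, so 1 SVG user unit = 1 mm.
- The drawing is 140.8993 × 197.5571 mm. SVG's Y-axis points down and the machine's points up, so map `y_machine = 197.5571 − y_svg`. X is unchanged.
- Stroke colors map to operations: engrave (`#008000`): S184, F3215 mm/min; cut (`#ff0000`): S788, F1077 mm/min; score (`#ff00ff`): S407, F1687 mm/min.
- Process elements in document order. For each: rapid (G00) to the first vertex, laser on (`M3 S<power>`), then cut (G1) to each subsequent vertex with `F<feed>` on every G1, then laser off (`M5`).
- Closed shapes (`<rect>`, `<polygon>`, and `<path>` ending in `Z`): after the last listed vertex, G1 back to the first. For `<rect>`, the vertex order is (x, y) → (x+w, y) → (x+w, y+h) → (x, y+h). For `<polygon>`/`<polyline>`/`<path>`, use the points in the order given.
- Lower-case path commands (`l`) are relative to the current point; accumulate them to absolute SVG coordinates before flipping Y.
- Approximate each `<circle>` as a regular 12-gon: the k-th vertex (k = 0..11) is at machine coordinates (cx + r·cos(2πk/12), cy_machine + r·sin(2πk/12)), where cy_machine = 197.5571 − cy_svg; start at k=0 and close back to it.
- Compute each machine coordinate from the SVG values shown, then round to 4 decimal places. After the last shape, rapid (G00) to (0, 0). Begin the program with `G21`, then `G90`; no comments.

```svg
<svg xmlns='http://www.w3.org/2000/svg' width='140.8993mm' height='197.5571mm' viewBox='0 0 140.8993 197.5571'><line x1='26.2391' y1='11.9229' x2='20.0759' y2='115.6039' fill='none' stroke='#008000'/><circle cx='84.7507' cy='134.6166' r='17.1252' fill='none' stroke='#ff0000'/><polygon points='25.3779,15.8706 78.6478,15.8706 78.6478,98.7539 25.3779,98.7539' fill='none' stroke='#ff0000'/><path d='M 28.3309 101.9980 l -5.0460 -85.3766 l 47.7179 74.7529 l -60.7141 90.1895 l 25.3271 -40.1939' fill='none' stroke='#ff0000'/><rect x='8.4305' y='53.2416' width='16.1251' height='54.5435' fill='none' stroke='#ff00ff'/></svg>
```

1 u = 1 mm; y_m = 197.5571 − y.

[1] `<line>` line segment, #008000→engrave S184 F3215: (26.2391,185.6342) → (20.0759,81.9532)

[2] `<circle>` circle, #ff0000→cut S788 F1077: (101.8759,62.9405) → (99.5816,71.5031) → (93.3133,77.7714) → (84.7507,80.0657) → (76.1881,77.7714) → (69.9198,71.5031) → (67.6255,62.9405) → (69.9198,54.3779) → (76.1881,48.1096) → (84.7507,45.8153) → (93.3133,48.1096) → (99.5816,54.3779) → (101.8759,62.9405) (closed)

[3] `<polygon>` rectangle, #ff0000→cut S788 F1077: (25.3779,181.6865) → (78.6478,181.6865) → (78.6478,98.8032) → (25.3779,98.8032) → (25.3779,181.6865) (closed)

[4] `<path>` open polyline, #ff0000→cut S788 F1077: (28.3309,95.5591) → (23.2849,180.9357) → (71.0028,106.1828) → (10.2887,15.9933) → (35.6158,56.1872)

[5] `<rect>` rectangle, #ff00ff→score S407 F1687: (8.4305,144.3155) → (24.5556,144.3155) → (24.5556,89.7720) → (8.4305,89.7720) → (8.4305,144.3155) (closed)

G21
G90
G00 X26.2391 Y185.6342
M3 S184
G1 X20.0759 Y81.9532 F3215
M5
G00 X101.8759 Y62.9405
M3 S788
G1 X99.5816 Y71.5031 F1077
G1 X93.3133 Y77.7714 F1077
G1 X84.7507 Y80.0657 F1077
G1 X76.1881 Y77.7714 F1077
G1 X69.9198 Y71.5031 F1077
G1 X67.6255 Y62.9405 F1077
G1 X69.9198 Y54.3779 F1077
G1 X76.1881 Y48.1096 F1077
G1 X84.7507 Y45.8153 F1077
G1 X93.3133 Y48.1096 F1077
G1 X99.5816 Y54.3779 F1077
G1 X101.8759 Y62.9405 F1077
M5
G00 X25.3779 Y181.6865
M3 S788
G1 X78.6478 Y181.6865 F1077
G1 X78.6478 Y98.8032 F1077
G1 X25.3779 Y98.8032 F1077
G1 X25.3779 Y181.6865 F1077
M5
G00 X28.3309 Y95.5591
M3 S788
G1 X23.2849 Y180.9357 F1077
G1 X71.0028 Y106.1828 F1077
G1 X10.2887 Y15.9933 F1077
G1 X35.6158 Y56.1872 F1077
M5
G00 X8.4305 Y144.3155
M3 S407
G1 X24.5556 Y144.3155 F1687
G1 X24.5556 Y89.7720 F1687
G1 X8.4305 Y89.7720 F1687
G1 X8.4305 Y144.3155 F1687
M5
G00 X0.0000 Y0.0000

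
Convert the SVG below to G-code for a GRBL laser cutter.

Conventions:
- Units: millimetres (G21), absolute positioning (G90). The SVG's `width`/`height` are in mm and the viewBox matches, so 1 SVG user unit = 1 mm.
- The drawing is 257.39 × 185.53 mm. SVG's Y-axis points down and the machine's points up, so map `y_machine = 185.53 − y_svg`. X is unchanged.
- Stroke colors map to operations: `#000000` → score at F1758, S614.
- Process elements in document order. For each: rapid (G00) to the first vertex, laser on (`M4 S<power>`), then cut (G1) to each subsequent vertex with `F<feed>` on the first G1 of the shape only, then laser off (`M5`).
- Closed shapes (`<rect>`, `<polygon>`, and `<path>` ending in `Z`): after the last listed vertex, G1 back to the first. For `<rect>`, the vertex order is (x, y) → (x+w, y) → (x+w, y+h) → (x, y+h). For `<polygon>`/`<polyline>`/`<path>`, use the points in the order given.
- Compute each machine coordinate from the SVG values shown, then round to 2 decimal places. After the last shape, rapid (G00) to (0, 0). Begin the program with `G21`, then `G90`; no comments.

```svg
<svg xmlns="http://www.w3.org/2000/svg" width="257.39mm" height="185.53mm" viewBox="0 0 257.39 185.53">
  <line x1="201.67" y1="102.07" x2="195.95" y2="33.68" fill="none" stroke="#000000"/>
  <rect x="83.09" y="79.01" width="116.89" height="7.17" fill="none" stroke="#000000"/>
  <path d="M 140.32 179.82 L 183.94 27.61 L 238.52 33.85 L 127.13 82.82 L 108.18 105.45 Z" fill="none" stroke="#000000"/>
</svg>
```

G21
G90
G00 X201.67 Y83.46
M4 S614
G1 X195.95 Y151.85 F1758
M5
G00 X83.09 Y106.52
M4 S614
G1 X199.98 Y106.52 F1758
G1 X199.98 Y99.35
G1 X83.09 Y99.35
G1 X83.09 Y106.52
M5
G00 X140.32 Y5.71
M4 S614
G1 X183.94 Y157.92 F1758
G1 X238.52 Y151.68
G1 X127.13 Y102.71
G1 X108.18 Y80.08
G1 X140.32 Y5.71
M5
G00 X0.00 Y0.00

1 u = 1 mm; y_m = 185.53 − y.

[1] `<line>` line segment, #000000→score S614 F1758: (201.67,83.46) → (195.95,151.85)

[2] `<rect>` rectangle, #000000→score S614 F1758: (83.09,106.52) → (199.98,106.52) → (199.98,99.35) → (83.09,99.35) → (83.09,106.52) (closed)

[3] `<path>` closed polygon, #000000→score S614 F1758: (140.32,5.71) → (183.94,157.92) → (238.52,151.68) → (127.13,102.71) → (108.18,80.08) → (140.32,5.71) (closed)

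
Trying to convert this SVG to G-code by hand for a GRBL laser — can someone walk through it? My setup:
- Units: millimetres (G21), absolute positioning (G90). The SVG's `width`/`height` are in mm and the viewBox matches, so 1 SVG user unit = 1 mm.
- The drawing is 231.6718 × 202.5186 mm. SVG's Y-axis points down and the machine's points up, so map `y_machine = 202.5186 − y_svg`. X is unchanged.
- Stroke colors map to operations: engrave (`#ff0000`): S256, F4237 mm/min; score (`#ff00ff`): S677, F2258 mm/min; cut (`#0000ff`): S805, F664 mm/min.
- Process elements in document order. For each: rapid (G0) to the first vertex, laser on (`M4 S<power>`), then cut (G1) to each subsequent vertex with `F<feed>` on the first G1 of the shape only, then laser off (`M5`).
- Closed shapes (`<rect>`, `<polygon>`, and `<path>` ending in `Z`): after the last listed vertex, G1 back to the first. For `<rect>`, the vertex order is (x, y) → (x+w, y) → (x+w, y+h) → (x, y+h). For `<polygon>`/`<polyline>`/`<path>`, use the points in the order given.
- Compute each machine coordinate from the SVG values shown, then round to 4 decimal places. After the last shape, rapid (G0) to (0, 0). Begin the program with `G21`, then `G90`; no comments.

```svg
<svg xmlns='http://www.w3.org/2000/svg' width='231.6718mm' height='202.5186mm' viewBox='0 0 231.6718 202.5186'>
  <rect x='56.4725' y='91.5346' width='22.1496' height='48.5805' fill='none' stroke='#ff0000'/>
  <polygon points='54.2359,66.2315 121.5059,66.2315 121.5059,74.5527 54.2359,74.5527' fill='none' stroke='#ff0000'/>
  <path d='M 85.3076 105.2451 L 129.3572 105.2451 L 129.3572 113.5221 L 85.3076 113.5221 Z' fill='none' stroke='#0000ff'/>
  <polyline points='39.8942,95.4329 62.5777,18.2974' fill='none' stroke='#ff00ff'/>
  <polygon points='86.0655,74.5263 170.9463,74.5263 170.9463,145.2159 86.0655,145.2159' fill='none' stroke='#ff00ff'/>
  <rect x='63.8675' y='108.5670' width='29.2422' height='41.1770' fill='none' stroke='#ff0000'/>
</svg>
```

G21
G90
G0 X56.4725 Y110.9840
M4 S256
G1 X78.6221 Y110.9840 F4237
G1 X78.6221 Y62.4035
G1 X56.4725 Y62.4035
G1 X56.4725 Y110.9840
M5
G0 X54.2359 Y136.2871
M4 S256
G1 X121.5059 Y136.2871 F4237
G1 X121.5059 Y127.9659
G1 X54.2359 Y127.9659
G1 X54.2359 Y136.2871
M5
G0 X85.3076 Y97.2735
M4 S805
G1 X129.3572 Y97.2735 F664
G1 X129.3572 Y88.9965
G1 X85.3076 Y88.9965
G1 X85.3076 Y97.2735
M5
G0 X39.8942 Y107.0857
M4 S677
G1 X62.5777 Y184.2212 F2258
M5
G0 X86.0655 Y127.9923
M4 S677
G1 X170.9463 Y127.9923 F2258
G1 X170.9463 Y57.3027
G1 X86.0655 Y57.3027
G1 X86.0655 Y127.9923
M5
G0 X63.8675 Y93.9516
M4 S256
G1 X93.1097 Y93.9516 F4237
G1 X93.1097 Y52.7746
G1 X63.8675 Y52.7746
G1 X63.8675 Y93.9516
M5
G0 X0.0000 Y0.0000

1 u = 1 mm; y_m = 202.5186 − y.

[1] `<rect>` rectangle, #ff0000→engrave S256 F4237: (56.4725,110.9840) → (78.6221,110.9840) → (78.6221,62.4035) → (56.4725,62.4035) → (56.4725,110.9840) (closed)

[2] `<polygon>` rectangle, #ff0000→engrave S256 F4237: (54.2359,136.2871) → (121.5059,136.2871) → (121.5059,127.9659) → (54.2359,127.9659) → (54.2359,136.2871) (closed)

[3] `<path>` rectangle, #0000ff→cut S805 F664: (85.3076,97.2735) → (129.3572,97.2735) → (129.3572,88.9965) → (85.3076,88.9965) → (85.3076,97.2735) (closed)

[4] `<polyline>` line segment, #ff00ff→score S677 F2258: (39.8942,107.0857) → (62.5777,184.2212)

[5] `<polygon>` rectangle, #ff00ff→score S677 F2258: (86.0655,127.9923) → (170.9463,127.9923) → (170.9463,57.3027) → (86.0655,57.3027) → (86.0655,127.9923) (closed)

[6] `<rect>` rectangle, #ff0000→engrave S256 F4237: (63.8675,93.9516) → (93.1097,93.9516) → (93.1097,52.7746) → (63.8675,52.7746) → (63.8675,93.9516) (closed)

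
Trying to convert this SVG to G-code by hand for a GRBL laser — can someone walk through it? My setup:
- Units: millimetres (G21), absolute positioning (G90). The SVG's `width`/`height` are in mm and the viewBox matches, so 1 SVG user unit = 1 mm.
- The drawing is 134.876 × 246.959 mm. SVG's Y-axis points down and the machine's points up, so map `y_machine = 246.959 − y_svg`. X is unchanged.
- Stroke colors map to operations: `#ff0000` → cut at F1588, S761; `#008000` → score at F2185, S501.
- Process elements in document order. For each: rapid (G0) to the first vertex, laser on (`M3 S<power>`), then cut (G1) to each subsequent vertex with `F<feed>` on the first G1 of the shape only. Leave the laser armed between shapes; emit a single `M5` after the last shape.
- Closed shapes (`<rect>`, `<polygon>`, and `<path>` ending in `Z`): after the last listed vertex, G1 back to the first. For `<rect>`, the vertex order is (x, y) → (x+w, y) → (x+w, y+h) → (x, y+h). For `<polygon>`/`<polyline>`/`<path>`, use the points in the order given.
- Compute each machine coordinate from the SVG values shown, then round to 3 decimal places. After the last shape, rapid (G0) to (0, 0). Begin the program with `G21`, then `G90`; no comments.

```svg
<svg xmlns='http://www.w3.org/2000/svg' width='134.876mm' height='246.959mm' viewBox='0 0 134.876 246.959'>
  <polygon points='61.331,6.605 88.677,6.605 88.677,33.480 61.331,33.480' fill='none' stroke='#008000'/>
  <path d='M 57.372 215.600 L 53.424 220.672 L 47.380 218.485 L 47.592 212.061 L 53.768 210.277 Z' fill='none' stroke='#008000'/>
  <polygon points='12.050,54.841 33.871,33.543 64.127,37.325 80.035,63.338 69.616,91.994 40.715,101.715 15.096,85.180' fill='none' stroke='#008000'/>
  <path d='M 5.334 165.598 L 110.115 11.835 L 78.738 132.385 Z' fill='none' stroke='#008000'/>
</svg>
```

1 u = 1 mm; y_m = 246.959 − y.

[1] `<polygon>` rectangle, #008000→score S501 F2185: (61.331,240.354) → (88.677,240.354) → (88.677,213.479) → (61.331,213.479) → (61.331,240.354) (closed)

[2] `<path>` regular polygon, #008000→score S501 F2185: (57.372,31.359) → (53.424,26.287) → (47.380,28.474) → (47.592,34.898) → (53.768,36.682) → (57.372,31.359) (closed)

[3] `<polygon>` regular polygon, #008000→score S501 F2185: (12.050,192.118) → (33.871,213.416) → (64.127,209.634) → (80.035,183.621) → (69.616,154.965) → (40.715,145.244) → (15.096,161.779) → (12.050,192.118) (closed)

[4] `<path>` closed polygon, #008000→score S501 F2185: (5.334,81.361) → (110.115,235.124) → (78.738,114.574) → (5.334,81.361) (closed)

G21
G90
G0 X61.331 Y240.354
M3 S501
G1 X88.677 Y240.354 F2185
G1 X88.677 Y213.479
G1 X61.331 Y213.479
G1 X61.331 Y240.354
G0 X57.372 Y31.359
M3 S501
G1 X53.424 Y26.287 F2185
G1 X47.380 Y28.474
G1 X47.592 Y34.898
G1 X53.768 Y36.682
G1 X57.372 Y31.359
G0 X12.050 Y192.118
M3 S501
G1 X33.871 Y213.416 F2185
G1 X64.127 Y209.634
G1 X80.035 Y183.621
G1 X69.616 Y154.965
G1 X40.715 Y145.244
G1 X15.096 Y161.779
G1 X12.050 Y192.118
G0 X5.334 Y81.361
M3 S501
G1 X110.115 Y235.124 F2185
G1 X78.738 Y114.574
G1 X5.334 Y81.361
M5
G0 X0.000 Y0.000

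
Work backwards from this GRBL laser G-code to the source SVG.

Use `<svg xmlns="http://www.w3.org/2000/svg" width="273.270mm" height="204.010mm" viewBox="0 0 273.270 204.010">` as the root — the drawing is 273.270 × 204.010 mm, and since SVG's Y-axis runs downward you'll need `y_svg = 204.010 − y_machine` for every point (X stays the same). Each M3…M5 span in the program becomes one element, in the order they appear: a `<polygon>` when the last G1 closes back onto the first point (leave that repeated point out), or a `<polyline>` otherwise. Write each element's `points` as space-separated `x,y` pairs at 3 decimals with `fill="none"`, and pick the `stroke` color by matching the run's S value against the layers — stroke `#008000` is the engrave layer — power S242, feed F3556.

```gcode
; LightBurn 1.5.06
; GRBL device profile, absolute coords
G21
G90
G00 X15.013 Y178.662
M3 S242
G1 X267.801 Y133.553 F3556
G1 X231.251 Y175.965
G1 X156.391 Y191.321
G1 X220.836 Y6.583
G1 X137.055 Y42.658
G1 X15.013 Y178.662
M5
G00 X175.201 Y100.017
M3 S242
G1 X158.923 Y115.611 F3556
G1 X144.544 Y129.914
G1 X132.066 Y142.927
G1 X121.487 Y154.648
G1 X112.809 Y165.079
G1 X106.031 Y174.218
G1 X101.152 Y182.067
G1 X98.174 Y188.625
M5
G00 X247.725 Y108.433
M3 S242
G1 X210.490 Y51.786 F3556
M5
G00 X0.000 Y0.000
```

Machine Y-up, SVG Y-down with viewBox height 204.010, so y_svg = 204.010 − y_machine; X carries over. Every run uses S242, so all elements get stroke `#008000` (engrave).

Run 1: The run returns to its start, so emit a `<polygon>` with points (Y-flipped): 15.013,25.348 267.801,70.457 231.251,28.045 156.391,12.689 220.836,197.427 137.055,161.352.

Run 2: The run is open, so emit a `<polyline>` with points (Y-flipped): 175.201,103.993 158.923,88.399 144.544,74.096 132.066,61.083 121.487,49.362 112.809,38.931 106.031,29.792 101.152,21.943 98.174,15.385.

Run 3: The run is open, so emit a `<polyline>` with points (Y-flipped): 247.725,95.577 210.490,152.224.

<svg xmlns="http://www.w3.org/2000/svg" width="273.270mm" height="204.010mm" viewBox="0 0 273.270 204.010">
  <polygon points="15.013,25.348 267.801,70.457 231.251,28.045 156.391,12.689 220.836,197.427 137.055,161.352" fill="none" stroke="#008000"/>
  <polyline points="175.201,103.993 158.923,88.399 144.544,74.096 132.066,61.083 121.487,49.362 112.809,38.931 106.031,29.792 101.152,21.943 98.174,15.385" fill="none" stroke="#008000"/>
  <polyline points="247.725,95.577 210.490,152.224" fill="none" stroke="#008000"/>
</svg>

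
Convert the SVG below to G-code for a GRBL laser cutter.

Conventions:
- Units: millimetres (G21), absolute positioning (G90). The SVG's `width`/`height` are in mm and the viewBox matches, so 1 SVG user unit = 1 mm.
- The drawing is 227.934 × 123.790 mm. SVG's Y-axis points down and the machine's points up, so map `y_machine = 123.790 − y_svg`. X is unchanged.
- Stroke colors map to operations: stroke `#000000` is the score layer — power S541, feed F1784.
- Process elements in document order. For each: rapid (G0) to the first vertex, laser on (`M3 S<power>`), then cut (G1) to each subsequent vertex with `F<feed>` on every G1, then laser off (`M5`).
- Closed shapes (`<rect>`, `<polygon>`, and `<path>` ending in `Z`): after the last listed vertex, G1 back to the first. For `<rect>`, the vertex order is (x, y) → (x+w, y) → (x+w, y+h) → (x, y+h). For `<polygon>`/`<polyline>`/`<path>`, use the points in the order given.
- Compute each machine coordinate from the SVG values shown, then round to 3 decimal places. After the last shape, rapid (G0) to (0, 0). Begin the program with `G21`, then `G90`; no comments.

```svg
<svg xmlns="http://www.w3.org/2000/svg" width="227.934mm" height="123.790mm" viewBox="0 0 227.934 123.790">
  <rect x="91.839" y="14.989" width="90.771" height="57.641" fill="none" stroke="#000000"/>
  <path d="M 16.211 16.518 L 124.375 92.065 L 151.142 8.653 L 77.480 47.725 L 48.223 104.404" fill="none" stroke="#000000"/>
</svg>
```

G21
G90
G0 X91.839 Y108.801
M3 S541
G1 X182.610 Y108.801 F1784
G1 X182.610 Y51.160 F1784
G1 X91.839 Y51.160 F1784
G1 X91.839 Y108.801 F1784
M5
G0 X16.211 Y107.272
M3 S541
G1 X124.375 Y31.725 F1784
G1 X151.142 Y115.137 F1784
G1 X77.480 Y76.065 F1784
G1 X48.223 Y19.386 F1784
M5
G0 X0.000 Y0.000

1 u = 1 mm; y_m = 123.790 − y.

[1] `<rect>` rectangle, #000000→score S541 F1784: (91.839,108.801) → (182.610,108.801) → (182.610,51.160) → (91.839,51.160) → (91.839,108.801) (closed)

[2] `<path>` open polyline, #000000→score S541 F1784: (16.211,107.272) → (124.375,31.725) → (151.142,115.137) → (77.480,76.065) → (48.223,19.386)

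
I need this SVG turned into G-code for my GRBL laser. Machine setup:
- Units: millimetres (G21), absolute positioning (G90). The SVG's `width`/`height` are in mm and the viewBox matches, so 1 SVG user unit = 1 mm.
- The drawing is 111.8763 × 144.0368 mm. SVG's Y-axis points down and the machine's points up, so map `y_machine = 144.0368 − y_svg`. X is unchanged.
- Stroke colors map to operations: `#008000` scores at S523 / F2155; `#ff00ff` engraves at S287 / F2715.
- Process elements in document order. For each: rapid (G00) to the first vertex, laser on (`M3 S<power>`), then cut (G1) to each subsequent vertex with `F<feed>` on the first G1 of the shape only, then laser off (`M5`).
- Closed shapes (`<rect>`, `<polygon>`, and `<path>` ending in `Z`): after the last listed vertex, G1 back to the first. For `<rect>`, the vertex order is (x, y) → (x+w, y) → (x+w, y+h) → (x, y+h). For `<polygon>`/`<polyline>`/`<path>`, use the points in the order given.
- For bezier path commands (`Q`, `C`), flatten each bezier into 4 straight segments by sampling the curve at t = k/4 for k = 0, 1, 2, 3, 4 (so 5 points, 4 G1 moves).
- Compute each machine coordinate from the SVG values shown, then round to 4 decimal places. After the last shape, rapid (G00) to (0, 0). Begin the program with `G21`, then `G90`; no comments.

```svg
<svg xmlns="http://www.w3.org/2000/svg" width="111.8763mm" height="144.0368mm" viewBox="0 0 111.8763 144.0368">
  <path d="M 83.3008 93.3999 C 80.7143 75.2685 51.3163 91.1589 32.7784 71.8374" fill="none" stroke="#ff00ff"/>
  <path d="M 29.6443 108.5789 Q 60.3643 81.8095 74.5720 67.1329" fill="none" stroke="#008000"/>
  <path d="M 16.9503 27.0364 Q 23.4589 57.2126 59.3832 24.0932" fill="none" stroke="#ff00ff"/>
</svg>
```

viewBox `0 0 111.8763 144.0368` with mm width/height → 1 unit = 1 mm. Flip: y_m = 144.0368 − y_svg.

**Shape 1** — `<path>` cubic bezier, stroke `#ff00ff` → engrave (S287, F2715). Control points (SVG): P0=(83.3008,93.3999), P1=(80.7143,75.2685), P2=(51.3163,91.1589), P3=(32.7784,71.8374); sampled at t=k/4. Machine vertices: (83.3008,50.6369) → (76.9224,58.9381) → (64.0214,60.9719) → (48.1295,63.2287) → (32.7784,72.1994). Open path.

**Shape 2** — `<path>` quadratic bezier, stroke `#008000` → score (S523, F2155). Control points (SVG): P0=(29.6443,108.5789), P1=(60.3643,81.8095), P2=(74.5720,67.1329); sampled at t=k/4. Machine vertices: (29.6443,35.4579) → (43.9723,48.0868) → (56.2362,59.2041) → (66.4361,68.8098) → (74.5720,76.9039). Open path.

**Shape 3** — `<path>` quadratic bezier, stroke `#ff00ff` → engrave (S287, F2715). Control points (SVG): P0=(16.9503,27.0364), P1=(23.4589,57.2126), P2=(59.3832,24.0932); sampled at t=k/4. Machine vertices: (16.9503,117.0004) → (22.0431,105.8683) → (30.8128,102.6481) → (43.2595,107.3399) → (59.3832,119.9436). Open path.

G21
G90
G00 X83.3008 Y50.6369
M3 S287
G1 X76.9224 Y58.9381 F2715
G1 X64.0214 Y60.9719
G1 X48.1295 Y63.2287
G1 X32.7784 Y72.1994
M5
G00 X29.6443 Y35.4579
M3 S523
G1 X43.9723 Y48.0868 F2155
G1 X56.2362 Y59.2041
G1 X66.4361 Y68.8098
G1 X74.5720 Y76.9039
M5
G00 X16.9503 Y117.0004
M3 S287
G1 X22.0431 Y105.8683 F2715
G1 X30.8128 Y102.6481
G1 X43.2595 Y107.3399
G1 X59.3832 Y119.9436
M5
G00 X0.0000 Y0.0000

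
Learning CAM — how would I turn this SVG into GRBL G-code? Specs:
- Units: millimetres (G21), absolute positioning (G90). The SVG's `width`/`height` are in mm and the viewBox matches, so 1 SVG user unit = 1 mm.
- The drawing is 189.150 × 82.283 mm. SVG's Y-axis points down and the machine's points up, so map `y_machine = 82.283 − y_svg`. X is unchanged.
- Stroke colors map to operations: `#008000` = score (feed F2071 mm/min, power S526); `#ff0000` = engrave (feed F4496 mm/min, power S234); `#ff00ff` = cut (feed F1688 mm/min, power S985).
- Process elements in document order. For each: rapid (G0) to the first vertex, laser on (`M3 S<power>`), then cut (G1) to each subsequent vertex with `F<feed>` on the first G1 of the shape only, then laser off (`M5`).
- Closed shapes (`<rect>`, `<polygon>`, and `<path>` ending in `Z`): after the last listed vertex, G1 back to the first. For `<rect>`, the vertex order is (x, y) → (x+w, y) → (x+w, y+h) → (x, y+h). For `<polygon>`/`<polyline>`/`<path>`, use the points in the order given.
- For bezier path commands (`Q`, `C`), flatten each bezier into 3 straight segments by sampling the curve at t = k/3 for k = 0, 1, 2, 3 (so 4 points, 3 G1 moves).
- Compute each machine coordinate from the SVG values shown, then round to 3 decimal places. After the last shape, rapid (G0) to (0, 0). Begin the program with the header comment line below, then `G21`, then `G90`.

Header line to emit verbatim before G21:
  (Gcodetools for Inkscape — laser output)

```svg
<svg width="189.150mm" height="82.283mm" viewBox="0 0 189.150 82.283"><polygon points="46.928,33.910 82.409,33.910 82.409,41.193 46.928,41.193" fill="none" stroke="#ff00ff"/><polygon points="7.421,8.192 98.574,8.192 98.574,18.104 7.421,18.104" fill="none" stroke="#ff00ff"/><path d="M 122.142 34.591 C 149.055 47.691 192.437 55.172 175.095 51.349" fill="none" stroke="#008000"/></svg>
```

Since the viewBox matches the mm dimensions, user units are millimetres directly. The only transform is the Y-flip y_m = 82.283 − y_svg.

Shape 1 is a rectangle drawn with `<polygon>`. Its stroke #ff00ff means cut at S985, F1688. After flipping Y the toolpath is (46.928,48.373) → (82.409,48.373) → (82.409,41.090) → (46.928,41.090) → (46.928,48.373), returning to the start.

Shape 2 is a rectangle drawn with `<polygon>`. Its stroke #ff00ff means cut at S985, F1688. After flipping Y the toolpath is (7.421,74.091) → (98.574,74.091) → (98.574,64.179) → (7.421,64.179) → (7.421,74.091), returning to the start.

Shape 3 is a cubic bezier drawn with `<path>`. Its stroke #008000 means score at S526, F2071. After flipping Y the toolpath is (122.142,47.692) → (151.686,36.676) → (175.055,30.668) → (175.095,30.934).

(Gcodetools for Inkscape — laser output)
G21
G90
G0 X46.928 Y48.373
M3 S985
G1 X82.409 Y48.373 F1688
G1 X82.409 Y41.090
G1 X46.928 Y41.090
G1 X46.928 Y48.373
M5
G0 X7.421 Y74.091
M3 S985
G1 X98.574 Y74.091 F1688
G1 X98.574 Y64.179
G1 X7.421 Y64.179
G1 X7.421 Y74.091
M5
G0 X122.142 Y47.692
M3 S526
G1 X151.686 Y36.676 F2071
G1 X175.055 Y30.668
G1 X175.095 Y30.934
M5
G0 X0.000 Y0.000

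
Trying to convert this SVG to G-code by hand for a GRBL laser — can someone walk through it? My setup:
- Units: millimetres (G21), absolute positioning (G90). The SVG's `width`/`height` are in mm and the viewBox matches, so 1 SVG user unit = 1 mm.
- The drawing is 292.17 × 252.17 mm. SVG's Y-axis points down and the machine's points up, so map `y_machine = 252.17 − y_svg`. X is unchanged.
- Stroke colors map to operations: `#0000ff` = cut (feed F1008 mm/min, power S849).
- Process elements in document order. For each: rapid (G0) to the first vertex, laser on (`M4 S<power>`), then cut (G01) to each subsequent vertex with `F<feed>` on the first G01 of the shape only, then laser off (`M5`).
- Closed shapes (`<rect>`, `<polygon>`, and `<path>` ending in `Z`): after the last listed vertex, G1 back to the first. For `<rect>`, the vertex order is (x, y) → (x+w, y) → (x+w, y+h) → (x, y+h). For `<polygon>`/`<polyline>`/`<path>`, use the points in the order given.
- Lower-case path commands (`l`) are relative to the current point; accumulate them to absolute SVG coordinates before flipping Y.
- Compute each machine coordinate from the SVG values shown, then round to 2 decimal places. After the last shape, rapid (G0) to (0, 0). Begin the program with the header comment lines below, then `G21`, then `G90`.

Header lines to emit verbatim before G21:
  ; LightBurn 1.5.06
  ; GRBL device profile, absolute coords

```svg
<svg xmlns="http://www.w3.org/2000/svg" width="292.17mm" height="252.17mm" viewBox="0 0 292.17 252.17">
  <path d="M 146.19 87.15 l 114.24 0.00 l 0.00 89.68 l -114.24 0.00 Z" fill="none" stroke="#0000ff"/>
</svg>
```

; LightBurn 1.5.06
; GRBL device profile, absolute coords
G21
G90
G0 X146.19 Y165.02
M4 S849
G01 X260.43 Y165.02 F1008
G01 X260.43 Y75.34
G01 X146.19 Y75.34
G01 X146.19 Y165.02
M5
G0 X0.00 Y0.00

1 u = 1 mm; y_m = 252.17 − y.

[1] `<path>` rectangle, #0000ff→cut S849 F1008: (146.19,165.02) → (260.43,165.02) → (260.43,75.34) → (146.19,75.34) → (146.19,165.02) (closed)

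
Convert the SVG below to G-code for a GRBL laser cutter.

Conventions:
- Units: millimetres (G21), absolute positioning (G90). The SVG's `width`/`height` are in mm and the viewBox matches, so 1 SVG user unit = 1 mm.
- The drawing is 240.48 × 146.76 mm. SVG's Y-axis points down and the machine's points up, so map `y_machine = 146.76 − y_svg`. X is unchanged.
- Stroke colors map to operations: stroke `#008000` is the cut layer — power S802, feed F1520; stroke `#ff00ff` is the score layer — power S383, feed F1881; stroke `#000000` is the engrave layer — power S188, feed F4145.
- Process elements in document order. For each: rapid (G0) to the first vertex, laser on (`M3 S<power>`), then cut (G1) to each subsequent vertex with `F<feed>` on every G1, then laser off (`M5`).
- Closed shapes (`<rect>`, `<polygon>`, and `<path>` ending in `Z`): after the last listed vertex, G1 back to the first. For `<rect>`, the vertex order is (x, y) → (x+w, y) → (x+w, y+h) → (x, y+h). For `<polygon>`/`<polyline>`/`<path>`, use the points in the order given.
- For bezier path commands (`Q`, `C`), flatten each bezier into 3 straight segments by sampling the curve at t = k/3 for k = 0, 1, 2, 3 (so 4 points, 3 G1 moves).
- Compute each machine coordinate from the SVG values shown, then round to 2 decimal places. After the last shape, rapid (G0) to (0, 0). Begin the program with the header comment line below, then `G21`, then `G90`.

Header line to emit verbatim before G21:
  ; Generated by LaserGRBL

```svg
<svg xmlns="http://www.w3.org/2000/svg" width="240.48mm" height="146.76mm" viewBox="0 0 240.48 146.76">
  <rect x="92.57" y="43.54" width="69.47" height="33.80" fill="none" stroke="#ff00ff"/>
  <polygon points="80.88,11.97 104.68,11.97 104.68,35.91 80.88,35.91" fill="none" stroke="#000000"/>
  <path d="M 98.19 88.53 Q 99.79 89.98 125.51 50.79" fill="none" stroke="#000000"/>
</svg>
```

; Generated by LaserGRBL
G21
G90
G0 X92.57 Y103.22
M3 S383
G1 X162.04 Y103.22 F1881
G1 X162.04 Y69.42 F1881
G1 X92.57 Y69.42 F1881
G1 X92.57 Y103.22 F1881
M5
G0 X80.88 Y134.79
M3 S188
G1 X104.68 Y134.79 F4145
G1 X104.68 Y110.85 F4145
G1 X80.88 Y110.85 F4145
G1 X80.88 Y134.79 F4145
M5
G0 X98.19 Y58.23
M3 S188
G1 X101.94 Y61.78 F4145
G1 X111.04 Y74.36 F4145
G1 X125.51 Y95.97 F4145
M5
G0 X0.00 Y0.00

viewBox `0 0 240.48 146.76` with mm width/height → 1 unit = 1 mm. Flip: y_m = 146.76 − y_svg.

**Shape 1** — `<rect>` rectangle, stroke `#ff00ff` → score (S383, F1881). Machine vertices: (92.57,103.22) → (162.04,103.22) → (162.04,69.42) → (92.57,69.42) → (92.57,103.22). Closed: final G1 returns to the first vertex.

**Shape 2** — `<polygon>` rectangle, stroke `#000000` → engrave (S188, F4145). Machine vertices: (80.88,134.79) → (104.68,134.79) → (104.68,110.85) → (80.88,110.85) → (80.88,134.79). Closed: final G1 returns to the first vertex.

**Shape 3** — `<path>` quadratic bezier, stroke `#000000` → engrave (S188, F4145). Control points (SVG): P0=(98.19,88.53), P1=(99.79,89.98), P2=(125.51,50.79); sampled at t=k/3. Machine vertices: (98.19,58.23) → (101.94,61.78) → (111.04,74.36) → (125.51,95.97). Open path.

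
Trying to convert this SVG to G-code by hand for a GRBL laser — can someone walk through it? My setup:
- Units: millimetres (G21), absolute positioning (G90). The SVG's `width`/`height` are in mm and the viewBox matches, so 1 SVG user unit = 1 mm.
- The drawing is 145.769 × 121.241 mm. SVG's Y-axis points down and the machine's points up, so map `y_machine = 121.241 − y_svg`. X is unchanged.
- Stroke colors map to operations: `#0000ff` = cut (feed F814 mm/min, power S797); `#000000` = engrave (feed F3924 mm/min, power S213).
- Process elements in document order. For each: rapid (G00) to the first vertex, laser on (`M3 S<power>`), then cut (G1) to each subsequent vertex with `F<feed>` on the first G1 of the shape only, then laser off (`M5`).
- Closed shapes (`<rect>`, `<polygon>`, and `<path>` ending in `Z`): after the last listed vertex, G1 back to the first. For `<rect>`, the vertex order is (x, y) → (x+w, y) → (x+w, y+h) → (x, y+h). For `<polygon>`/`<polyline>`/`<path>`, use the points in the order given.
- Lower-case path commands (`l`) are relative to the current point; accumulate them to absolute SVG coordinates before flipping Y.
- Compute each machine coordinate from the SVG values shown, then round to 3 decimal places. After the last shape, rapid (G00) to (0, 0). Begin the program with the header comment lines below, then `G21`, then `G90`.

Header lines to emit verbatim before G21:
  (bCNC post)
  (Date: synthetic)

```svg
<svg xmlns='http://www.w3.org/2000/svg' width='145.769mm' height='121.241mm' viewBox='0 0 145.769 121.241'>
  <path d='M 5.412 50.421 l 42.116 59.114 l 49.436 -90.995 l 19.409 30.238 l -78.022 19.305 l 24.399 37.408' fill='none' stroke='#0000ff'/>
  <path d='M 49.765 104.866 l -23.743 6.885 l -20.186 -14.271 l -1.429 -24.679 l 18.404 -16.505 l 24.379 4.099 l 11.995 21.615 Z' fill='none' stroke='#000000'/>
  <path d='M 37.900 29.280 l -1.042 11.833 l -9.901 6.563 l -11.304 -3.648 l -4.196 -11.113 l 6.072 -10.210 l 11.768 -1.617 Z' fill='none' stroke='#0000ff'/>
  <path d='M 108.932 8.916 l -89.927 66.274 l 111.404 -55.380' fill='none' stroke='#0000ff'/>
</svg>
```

(bCNC post)
(Date: synthetic)
G21
G90
G00 X5.412 Y70.820
M3 S797
G1 X47.528 Y11.706 F814
G1 X96.964 Y102.701
G1 X116.373 Y72.463
G1 X38.351 Y53.158
G1 X62.750 Y15.750
M5
G00 X49.765 Y16.375
M3 S213
G1 X26.022 Y9.490 F3924
G1 X5.836 Y23.761
G1 X4.407 Y48.440
G1 X22.811 Y64.945
G1 X47.190 Y60.846
G1 X59.185 Y39.231
G1 X49.765 Y16.375
M5
G00 X37.900 Y91.961
M3 S797
G1 X36.858 Y80.128 F814
G1 X26.957 Y73.565
G1 X15.653 Y77.213
G1 X11.457 Y88.326
G1 X17.529 Y98.536
G1 X29.297 Y100.153
G1 X37.900 Y91.961
M5
G00 X108.932 Y112.325
M3 S797
G1 X19.005 Y46.051 F814
G1 X130.409 Y101.431
M5
G00 X0.000 Y0.000

Since the viewBox matches the mm dimensions, user units are millimetres directly. The only transform is the Y-flip y_m = 121.241 − y_svg.

Shape 1 is a open polyline drawn with `<path>`. Its stroke #0000ff means cut at S797, F814. After flipping Y the toolpath is (5.412,70.820) → (47.528,11.706) → (96.964,102.701) → (116.373,72.463) → (38.351,53.158) → (62.750,15.750).

Shape 2 is a regular polygon drawn with `<path>`. Its stroke #000000 means engrave at S213, F3924. After flipping Y the toolpath is (49.765,16.375) → (26.022,9.490) → (5.836,23.761) → (4.407,48.440) → (22.811,64.945) → (47.190,60.846) → (59.185,39.231) → (49.765,16.375), returning to the start.

Shape 3 is a regular polygon drawn with `<path>`. Its stroke #0000ff means cut at S797, F814. After flipping Y the toolpath is (37.900,91.961) → (36.858,80.128) → (26.957,73.565) → (15.653,77.213) → (11.457,88.326) → (17.529,98.536) → (29.297,100.153) → (37.900,91.961), returning to the start.

Shape 4 is a open polyline drawn with `<path>`. Its stroke #0000ff means cut at S797, F814. After flipping Y the toolpath is (108.932,112.325) → (19.005,46.051) → (130.409,101.431).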